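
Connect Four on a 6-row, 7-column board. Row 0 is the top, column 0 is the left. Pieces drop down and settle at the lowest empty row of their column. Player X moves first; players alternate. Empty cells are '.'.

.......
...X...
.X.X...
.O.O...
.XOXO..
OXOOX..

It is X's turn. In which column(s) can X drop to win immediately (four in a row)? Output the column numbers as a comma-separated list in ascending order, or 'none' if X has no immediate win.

col 0: drop X → no win
col 1: drop X → no win
col 2: drop X → WIN!
col 3: drop X → no win
col 4: drop X → no win
col 5: drop X → no win
col 6: drop X → no win

Answer: 2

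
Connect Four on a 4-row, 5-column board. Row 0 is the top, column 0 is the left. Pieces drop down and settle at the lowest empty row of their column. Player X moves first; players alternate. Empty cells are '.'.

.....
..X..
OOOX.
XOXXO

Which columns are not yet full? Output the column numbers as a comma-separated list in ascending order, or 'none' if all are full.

col 0: top cell = '.' → open
col 1: top cell = '.' → open
col 2: top cell = '.' → open
col 3: top cell = '.' → open
col 4: top cell = '.' → open

Answer: 0,1,2,3,4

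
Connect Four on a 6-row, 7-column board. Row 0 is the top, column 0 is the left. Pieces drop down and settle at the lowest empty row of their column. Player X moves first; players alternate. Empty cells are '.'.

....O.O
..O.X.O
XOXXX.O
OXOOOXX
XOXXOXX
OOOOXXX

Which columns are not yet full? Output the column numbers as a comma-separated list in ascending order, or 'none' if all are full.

Answer: 0,1,2,3,5

Derivation:
col 0: top cell = '.' → open
col 1: top cell = '.' → open
col 2: top cell = '.' → open
col 3: top cell = '.' → open
col 4: top cell = 'O' → FULL
col 5: top cell = '.' → open
col 6: top cell = 'O' → FULL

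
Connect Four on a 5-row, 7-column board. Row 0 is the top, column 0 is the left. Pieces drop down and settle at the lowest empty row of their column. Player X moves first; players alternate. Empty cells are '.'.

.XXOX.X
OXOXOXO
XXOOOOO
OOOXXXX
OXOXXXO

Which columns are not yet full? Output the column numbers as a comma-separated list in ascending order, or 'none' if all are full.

col 0: top cell = '.' → open
col 1: top cell = 'X' → FULL
col 2: top cell = 'X' → FULL
col 3: top cell = 'O' → FULL
col 4: top cell = 'X' → FULL
col 5: top cell = '.' → open
col 6: top cell = 'X' → FULL

Answer: 0,5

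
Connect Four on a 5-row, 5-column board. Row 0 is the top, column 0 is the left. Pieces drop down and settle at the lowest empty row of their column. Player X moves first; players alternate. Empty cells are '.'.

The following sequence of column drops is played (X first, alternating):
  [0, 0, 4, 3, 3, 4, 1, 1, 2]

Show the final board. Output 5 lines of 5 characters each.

Answer: .....
.....
.....
OO.XO
XXXOX

Derivation:
Move 1: X drops in col 0, lands at row 4
Move 2: O drops in col 0, lands at row 3
Move 3: X drops in col 4, lands at row 4
Move 4: O drops in col 3, lands at row 4
Move 5: X drops in col 3, lands at row 3
Move 6: O drops in col 4, lands at row 3
Move 7: X drops in col 1, lands at row 4
Move 8: O drops in col 1, lands at row 3
Move 9: X drops in col 2, lands at row 4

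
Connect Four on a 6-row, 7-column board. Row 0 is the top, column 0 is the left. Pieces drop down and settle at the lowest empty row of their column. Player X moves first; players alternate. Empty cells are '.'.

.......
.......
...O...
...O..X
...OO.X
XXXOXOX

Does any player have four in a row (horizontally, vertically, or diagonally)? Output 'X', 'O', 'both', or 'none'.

O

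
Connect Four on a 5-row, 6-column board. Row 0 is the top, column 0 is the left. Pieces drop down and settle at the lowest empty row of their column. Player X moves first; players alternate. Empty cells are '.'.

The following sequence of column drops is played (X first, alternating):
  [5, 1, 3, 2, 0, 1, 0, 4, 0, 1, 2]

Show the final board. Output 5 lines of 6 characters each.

Answer: ......
......
XO....
XOX...
XOOXOX

Derivation:
Move 1: X drops in col 5, lands at row 4
Move 2: O drops in col 1, lands at row 4
Move 3: X drops in col 3, lands at row 4
Move 4: O drops in col 2, lands at row 4
Move 5: X drops in col 0, lands at row 4
Move 6: O drops in col 1, lands at row 3
Move 7: X drops in col 0, lands at row 3
Move 8: O drops in col 4, lands at row 4
Move 9: X drops in col 0, lands at row 2
Move 10: O drops in col 1, lands at row 2
Move 11: X drops in col 2, lands at row 3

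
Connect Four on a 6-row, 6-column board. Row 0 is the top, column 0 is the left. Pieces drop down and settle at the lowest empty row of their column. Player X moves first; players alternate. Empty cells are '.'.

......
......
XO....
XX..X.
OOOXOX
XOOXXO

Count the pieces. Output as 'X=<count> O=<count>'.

X=9 O=8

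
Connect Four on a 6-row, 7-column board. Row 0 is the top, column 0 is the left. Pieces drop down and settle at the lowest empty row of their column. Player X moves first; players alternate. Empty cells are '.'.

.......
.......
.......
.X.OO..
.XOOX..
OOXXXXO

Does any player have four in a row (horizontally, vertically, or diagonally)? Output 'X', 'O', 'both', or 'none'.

X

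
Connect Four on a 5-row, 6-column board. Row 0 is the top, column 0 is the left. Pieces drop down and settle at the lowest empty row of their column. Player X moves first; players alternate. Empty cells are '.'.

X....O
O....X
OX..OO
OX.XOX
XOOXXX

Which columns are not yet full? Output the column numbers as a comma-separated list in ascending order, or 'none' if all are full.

Answer: 1,2,3,4

Derivation:
col 0: top cell = 'X' → FULL
col 1: top cell = '.' → open
col 2: top cell = '.' → open
col 3: top cell = '.' → open
col 4: top cell = '.' → open
col 5: top cell = 'O' → FULL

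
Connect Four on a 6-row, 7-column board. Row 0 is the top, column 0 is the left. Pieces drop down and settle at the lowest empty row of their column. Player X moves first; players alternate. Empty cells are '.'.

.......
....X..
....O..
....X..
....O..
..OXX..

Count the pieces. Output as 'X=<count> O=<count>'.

X=4 O=3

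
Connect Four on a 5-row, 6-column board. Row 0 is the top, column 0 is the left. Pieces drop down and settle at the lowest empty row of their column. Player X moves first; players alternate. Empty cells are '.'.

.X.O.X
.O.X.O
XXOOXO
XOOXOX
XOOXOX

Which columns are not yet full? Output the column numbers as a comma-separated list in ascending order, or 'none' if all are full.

Answer: 0,2,4

Derivation:
col 0: top cell = '.' → open
col 1: top cell = 'X' → FULL
col 2: top cell = '.' → open
col 3: top cell = 'O' → FULL
col 4: top cell = '.' → open
col 5: top cell = 'X' → FULL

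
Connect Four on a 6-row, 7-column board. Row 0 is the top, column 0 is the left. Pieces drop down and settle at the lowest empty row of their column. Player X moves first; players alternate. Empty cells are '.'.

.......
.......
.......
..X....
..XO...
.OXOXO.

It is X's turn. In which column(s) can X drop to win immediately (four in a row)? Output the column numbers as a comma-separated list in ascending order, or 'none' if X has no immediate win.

col 0: drop X → no win
col 1: drop X → no win
col 2: drop X → WIN!
col 3: drop X → no win
col 4: drop X → no win
col 5: drop X → no win
col 6: drop X → no win

Answer: 2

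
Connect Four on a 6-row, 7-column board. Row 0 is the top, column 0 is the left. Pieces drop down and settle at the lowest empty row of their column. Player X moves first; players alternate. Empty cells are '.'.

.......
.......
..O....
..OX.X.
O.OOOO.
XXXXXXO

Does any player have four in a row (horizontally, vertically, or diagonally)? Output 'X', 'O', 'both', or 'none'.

both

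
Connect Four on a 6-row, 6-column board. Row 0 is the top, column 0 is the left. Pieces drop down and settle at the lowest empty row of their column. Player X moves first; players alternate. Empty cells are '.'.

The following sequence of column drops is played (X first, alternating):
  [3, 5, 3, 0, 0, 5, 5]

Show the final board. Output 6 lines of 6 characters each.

Answer: ......
......
......
.....X
X..X.O
O..X.O

Derivation:
Move 1: X drops in col 3, lands at row 5
Move 2: O drops in col 5, lands at row 5
Move 3: X drops in col 3, lands at row 4
Move 4: O drops in col 0, lands at row 5
Move 5: X drops in col 0, lands at row 4
Move 6: O drops in col 5, lands at row 4
Move 7: X drops in col 5, lands at row 3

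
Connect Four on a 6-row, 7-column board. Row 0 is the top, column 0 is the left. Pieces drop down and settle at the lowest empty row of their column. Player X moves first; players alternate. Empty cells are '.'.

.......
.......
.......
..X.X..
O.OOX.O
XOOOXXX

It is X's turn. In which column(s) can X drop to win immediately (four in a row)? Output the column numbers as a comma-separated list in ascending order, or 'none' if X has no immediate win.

col 0: drop X → no win
col 1: drop X → no win
col 2: drop X → no win
col 3: drop X → no win
col 4: drop X → WIN!
col 5: drop X → no win
col 6: drop X → no win

Answer: 4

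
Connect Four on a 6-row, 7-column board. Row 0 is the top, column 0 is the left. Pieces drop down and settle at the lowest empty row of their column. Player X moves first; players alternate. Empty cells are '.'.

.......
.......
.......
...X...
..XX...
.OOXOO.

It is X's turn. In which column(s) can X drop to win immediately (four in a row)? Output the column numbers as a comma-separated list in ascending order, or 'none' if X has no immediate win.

col 0: drop X → no win
col 1: drop X → no win
col 2: drop X → no win
col 3: drop X → WIN!
col 4: drop X → no win
col 5: drop X → no win
col 6: drop X → no win

Answer: 3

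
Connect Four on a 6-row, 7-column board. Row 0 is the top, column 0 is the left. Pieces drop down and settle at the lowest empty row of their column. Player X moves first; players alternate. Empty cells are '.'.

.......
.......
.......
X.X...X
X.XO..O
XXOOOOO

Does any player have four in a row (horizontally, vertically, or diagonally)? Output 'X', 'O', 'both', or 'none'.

O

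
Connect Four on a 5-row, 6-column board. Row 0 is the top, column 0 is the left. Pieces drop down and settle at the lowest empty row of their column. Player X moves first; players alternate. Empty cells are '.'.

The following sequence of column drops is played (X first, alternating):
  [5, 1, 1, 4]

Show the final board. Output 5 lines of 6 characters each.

Move 1: X drops in col 5, lands at row 4
Move 2: O drops in col 1, lands at row 4
Move 3: X drops in col 1, lands at row 3
Move 4: O drops in col 4, lands at row 4

Answer: ......
......
......
.X....
.O..OX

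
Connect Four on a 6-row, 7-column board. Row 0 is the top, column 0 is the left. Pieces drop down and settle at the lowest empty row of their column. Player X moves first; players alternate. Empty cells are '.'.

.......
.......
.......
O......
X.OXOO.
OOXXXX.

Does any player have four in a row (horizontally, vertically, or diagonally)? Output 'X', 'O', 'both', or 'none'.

X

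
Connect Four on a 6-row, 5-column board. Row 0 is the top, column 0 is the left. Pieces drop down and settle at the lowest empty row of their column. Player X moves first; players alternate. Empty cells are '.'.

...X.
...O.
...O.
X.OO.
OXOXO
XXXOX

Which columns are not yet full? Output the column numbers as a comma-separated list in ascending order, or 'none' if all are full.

Answer: 0,1,2,4

Derivation:
col 0: top cell = '.' → open
col 1: top cell = '.' → open
col 2: top cell = '.' → open
col 3: top cell = 'X' → FULL
col 4: top cell = '.' → open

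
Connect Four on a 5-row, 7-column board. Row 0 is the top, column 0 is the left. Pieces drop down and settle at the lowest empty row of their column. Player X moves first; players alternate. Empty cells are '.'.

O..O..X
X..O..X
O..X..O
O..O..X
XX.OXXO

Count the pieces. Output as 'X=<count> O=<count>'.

X=9 O=9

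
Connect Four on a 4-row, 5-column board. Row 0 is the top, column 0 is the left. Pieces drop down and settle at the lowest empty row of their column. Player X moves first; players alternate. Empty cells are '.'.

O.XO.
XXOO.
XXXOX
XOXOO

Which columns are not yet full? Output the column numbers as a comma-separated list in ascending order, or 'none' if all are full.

col 0: top cell = 'O' → FULL
col 1: top cell = '.' → open
col 2: top cell = 'X' → FULL
col 3: top cell = 'O' → FULL
col 4: top cell = '.' → open

Answer: 1,4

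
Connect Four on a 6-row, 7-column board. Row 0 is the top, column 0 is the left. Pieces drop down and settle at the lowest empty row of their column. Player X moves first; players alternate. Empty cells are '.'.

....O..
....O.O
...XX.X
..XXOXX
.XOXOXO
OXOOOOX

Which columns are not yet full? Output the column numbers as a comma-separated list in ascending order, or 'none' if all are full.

col 0: top cell = '.' → open
col 1: top cell = '.' → open
col 2: top cell = '.' → open
col 3: top cell = '.' → open
col 4: top cell = 'O' → FULL
col 5: top cell = '.' → open
col 6: top cell = '.' → open

Answer: 0,1,2,3,5,6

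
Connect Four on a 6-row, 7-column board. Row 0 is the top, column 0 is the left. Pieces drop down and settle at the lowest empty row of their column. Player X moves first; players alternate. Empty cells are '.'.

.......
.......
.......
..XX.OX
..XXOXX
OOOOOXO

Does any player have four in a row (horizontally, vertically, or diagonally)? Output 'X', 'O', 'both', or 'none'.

O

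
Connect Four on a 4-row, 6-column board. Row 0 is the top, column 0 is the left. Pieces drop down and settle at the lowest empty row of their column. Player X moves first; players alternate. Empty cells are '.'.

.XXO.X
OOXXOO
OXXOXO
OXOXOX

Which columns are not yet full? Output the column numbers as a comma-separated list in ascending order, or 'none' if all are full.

Answer: 0,4

Derivation:
col 0: top cell = '.' → open
col 1: top cell = 'X' → FULL
col 2: top cell = 'X' → FULL
col 3: top cell = 'O' → FULL
col 4: top cell = '.' → open
col 5: top cell = 'X' → FULL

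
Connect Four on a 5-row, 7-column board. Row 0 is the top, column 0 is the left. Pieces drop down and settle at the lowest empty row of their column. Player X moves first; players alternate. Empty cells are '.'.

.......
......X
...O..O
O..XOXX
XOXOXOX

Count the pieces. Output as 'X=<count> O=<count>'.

X=8 O=7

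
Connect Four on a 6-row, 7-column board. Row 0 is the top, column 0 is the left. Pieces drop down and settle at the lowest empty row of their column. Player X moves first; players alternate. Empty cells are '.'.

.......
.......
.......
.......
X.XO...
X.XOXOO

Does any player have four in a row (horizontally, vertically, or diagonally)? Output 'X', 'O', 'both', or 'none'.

none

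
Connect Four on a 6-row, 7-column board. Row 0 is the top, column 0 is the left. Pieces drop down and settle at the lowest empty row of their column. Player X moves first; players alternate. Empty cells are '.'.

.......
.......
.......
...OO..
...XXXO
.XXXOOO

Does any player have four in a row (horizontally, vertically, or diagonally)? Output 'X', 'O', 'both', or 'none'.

none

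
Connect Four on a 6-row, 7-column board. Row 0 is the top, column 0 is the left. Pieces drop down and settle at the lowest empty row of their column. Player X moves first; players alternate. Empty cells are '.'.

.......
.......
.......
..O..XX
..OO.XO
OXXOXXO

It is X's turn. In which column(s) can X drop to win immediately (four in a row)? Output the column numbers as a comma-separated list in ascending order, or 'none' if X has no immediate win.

Answer: 5

Derivation:
col 0: drop X → no win
col 1: drop X → no win
col 2: drop X → no win
col 3: drop X → no win
col 4: drop X → no win
col 5: drop X → WIN!
col 6: drop X → no win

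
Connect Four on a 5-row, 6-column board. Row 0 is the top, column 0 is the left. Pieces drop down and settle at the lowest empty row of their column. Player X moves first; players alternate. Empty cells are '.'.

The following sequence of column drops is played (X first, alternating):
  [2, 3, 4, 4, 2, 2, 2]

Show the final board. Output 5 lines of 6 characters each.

Move 1: X drops in col 2, lands at row 4
Move 2: O drops in col 3, lands at row 4
Move 3: X drops in col 4, lands at row 4
Move 4: O drops in col 4, lands at row 3
Move 5: X drops in col 2, lands at row 3
Move 6: O drops in col 2, lands at row 2
Move 7: X drops in col 2, lands at row 1

Answer: ......
..X...
..O...
..X.O.
..XOX.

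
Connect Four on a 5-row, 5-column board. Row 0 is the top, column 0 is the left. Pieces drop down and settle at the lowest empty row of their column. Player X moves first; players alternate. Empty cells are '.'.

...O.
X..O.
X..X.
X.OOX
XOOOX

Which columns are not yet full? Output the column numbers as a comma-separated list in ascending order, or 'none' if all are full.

Answer: 0,1,2,4

Derivation:
col 0: top cell = '.' → open
col 1: top cell = '.' → open
col 2: top cell = '.' → open
col 3: top cell = 'O' → FULL
col 4: top cell = '.' → open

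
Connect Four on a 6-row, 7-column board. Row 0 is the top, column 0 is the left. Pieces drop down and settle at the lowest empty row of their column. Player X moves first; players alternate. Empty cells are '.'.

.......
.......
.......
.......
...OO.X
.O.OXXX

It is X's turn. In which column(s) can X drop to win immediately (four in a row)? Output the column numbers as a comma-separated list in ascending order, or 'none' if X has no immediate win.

Answer: none

Derivation:
col 0: drop X → no win
col 1: drop X → no win
col 2: drop X → no win
col 3: drop X → no win
col 4: drop X → no win
col 5: drop X → no win
col 6: drop X → no win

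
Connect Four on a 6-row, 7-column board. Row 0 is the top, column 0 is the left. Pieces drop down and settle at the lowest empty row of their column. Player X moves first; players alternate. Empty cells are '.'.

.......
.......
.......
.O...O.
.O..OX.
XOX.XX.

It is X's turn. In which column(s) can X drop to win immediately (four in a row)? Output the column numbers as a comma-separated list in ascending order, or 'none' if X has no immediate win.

Answer: 3

Derivation:
col 0: drop X → no win
col 1: drop X → no win
col 2: drop X → no win
col 3: drop X → WIN!
col 4: drop X → no win
col 5: drop X → no win
col 6: drop X → no win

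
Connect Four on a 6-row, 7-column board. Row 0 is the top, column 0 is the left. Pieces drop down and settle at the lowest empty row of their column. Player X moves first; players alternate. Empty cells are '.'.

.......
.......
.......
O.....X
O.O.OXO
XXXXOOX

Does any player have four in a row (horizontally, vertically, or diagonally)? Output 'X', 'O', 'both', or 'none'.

X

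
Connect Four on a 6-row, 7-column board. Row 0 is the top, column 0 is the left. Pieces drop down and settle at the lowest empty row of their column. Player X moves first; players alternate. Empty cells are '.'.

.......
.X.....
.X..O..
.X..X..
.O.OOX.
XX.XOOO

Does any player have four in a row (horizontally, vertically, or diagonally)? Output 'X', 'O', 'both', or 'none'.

none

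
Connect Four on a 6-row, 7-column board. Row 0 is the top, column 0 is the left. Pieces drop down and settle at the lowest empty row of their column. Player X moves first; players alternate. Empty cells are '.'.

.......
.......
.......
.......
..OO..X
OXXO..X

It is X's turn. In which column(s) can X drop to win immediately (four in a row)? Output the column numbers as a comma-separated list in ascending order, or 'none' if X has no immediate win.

Answer: none

Derivation:
col 0: drop X → no win
col 1: drop X → no win
col 2: drop X → no win
col 3: drop X → no win
col 4: drop X → no win
col 5: drop X → no win
col 6: drop X → no win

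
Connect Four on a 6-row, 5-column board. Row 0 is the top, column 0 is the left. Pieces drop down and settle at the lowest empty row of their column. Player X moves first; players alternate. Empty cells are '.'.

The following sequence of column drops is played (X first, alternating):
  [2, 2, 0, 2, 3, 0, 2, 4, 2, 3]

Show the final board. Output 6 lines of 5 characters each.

Answer: .....
..X..
..X..
..O..
O.OO.
X.XXO

Derivation:
Move 1: X drops in col 2, lands at row 5
Move 2: O drops in col 2, lands at row 4
Move 3: X drops in col 0, lands at row 5
Move 4: O drops in col 2, lands at row 3
Move 5: X drops in col 3, lands at row 5
Move 6: O drops in col 0, lands at row 4
Move 7: X drops in col 2, lands at row 2
Move 8: O drops in col 4, lands at row 5
Move 9: X drops in col 2, lands at row 1
Move 10: O drops in col 3, lands at row 4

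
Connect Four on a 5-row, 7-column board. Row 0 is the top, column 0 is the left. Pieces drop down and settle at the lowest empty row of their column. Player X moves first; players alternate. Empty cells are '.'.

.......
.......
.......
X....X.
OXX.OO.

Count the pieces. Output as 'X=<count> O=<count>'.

X=4 O=3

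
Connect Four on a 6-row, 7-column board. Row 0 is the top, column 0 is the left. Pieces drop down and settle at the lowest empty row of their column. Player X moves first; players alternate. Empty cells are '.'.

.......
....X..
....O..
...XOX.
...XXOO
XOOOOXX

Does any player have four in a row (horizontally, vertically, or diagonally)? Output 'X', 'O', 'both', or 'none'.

O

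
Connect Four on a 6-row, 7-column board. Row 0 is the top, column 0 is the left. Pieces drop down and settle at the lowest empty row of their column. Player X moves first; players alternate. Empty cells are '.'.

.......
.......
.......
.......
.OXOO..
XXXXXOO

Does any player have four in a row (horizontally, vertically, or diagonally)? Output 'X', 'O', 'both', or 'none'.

X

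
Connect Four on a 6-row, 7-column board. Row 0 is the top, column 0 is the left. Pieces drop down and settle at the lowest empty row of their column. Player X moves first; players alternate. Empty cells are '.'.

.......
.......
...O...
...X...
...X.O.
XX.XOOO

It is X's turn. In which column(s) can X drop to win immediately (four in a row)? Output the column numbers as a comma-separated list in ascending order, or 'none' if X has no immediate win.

col 0: drop X → no win
col 1: drop X → no win
col 2: drop X → WIN!
col 3: drop X → no win
col 4: drop X → no win
col 5: drop X → no win
col 6: drop X → no win

Answer: 2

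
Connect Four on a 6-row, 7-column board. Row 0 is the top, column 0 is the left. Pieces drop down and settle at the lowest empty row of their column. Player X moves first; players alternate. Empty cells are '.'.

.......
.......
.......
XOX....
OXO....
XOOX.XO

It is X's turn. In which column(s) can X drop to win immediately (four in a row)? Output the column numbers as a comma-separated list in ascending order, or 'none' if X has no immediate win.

Answer: none

Derivation:
col 0: drop X → no win
col 1: drop X → no win
col 2: drop X → no win
col 3: drop X → no win
col 4: drop X → no win
col 5: drop X → no win
col 6: drop X → no win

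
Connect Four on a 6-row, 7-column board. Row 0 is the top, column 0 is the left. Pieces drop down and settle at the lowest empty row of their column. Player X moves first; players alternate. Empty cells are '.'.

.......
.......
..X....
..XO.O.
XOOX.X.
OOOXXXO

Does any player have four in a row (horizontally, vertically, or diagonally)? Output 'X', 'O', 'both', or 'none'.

none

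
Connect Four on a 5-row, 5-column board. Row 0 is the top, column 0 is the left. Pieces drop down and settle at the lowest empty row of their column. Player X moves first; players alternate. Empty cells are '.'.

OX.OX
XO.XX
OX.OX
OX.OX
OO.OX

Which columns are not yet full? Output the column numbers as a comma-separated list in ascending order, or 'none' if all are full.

Answer: 2

Derivation:
col 0: top cell = 'O' → FULL
col 1: top cell = 'X' → FULL
col 2: top cell = '.' → open
col 3: top cell = 'O' → FULL
col 4: top cell = 'X' → FULL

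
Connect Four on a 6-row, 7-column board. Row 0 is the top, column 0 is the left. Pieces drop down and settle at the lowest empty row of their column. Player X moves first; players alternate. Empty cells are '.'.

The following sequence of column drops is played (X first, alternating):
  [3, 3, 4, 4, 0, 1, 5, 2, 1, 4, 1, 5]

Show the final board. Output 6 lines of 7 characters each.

Answer: .......
.......
.......
.X..O..
.X.OOO.
XOOXXX.

Derivation:
Move 1: X drops in col 3, lands at row 5
Move 2: O drops in col 3, lands at row 4
Move 3: X drops in col 4, lands at row 5
Move 4: O drops in col 4, lands at row 4
Move 5: X drops in col 0, lands at row 5
Move 6: O drops in col 1, lands at row 5
Move 7: X drops in col 5, lands at row 5
Move 8: O drops in col 2, lands at row 5
Move 9: X drops in col 1, lands at row 4
Move 10: O drops in col 4, lands at row 3
Move 11: X drops in col 1, lands at row 3
Move 12: O drops in col 5, lands at row 4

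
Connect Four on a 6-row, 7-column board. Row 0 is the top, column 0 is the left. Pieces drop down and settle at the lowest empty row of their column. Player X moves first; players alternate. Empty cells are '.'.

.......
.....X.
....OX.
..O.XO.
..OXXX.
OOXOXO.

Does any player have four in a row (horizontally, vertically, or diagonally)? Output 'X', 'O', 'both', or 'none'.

X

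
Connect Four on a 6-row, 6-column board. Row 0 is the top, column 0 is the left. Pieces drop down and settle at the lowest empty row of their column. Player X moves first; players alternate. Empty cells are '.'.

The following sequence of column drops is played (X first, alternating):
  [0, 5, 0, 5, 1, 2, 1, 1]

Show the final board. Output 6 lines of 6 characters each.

Move 1: X drops in col 0, lands at row 5
Move 2: O drops in col 5, lands at row 5
Move 3: X drops in col 0, lands at row 4
Move 4: O drops in col 5, lands at row 4
Move 5: X drops in col 1, lands at row 5
Move 6: O drops in col 2, lands at row 5
Move 7: X drops in col 1, lands at row 4
Move 8: O drops in col 1, lands at row 3

Answer: ......
......
......
.O....
XX...O
XXO..O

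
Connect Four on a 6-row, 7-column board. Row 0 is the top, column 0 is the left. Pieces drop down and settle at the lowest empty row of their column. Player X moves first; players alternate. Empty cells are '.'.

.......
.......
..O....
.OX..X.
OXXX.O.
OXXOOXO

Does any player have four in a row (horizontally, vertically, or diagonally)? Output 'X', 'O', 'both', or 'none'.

none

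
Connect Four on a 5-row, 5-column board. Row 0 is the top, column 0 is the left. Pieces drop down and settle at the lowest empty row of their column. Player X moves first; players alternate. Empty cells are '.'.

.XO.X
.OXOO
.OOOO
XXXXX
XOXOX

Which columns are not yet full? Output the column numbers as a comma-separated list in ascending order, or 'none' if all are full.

col 0: top cell = '.' → open
col 1: top cell = 'X' → FULL
col 2: top cell = 'O' → FULL
col 3: top cell = '.' → open
col 4: top cell = 'X' → FULL

Answer: 0,3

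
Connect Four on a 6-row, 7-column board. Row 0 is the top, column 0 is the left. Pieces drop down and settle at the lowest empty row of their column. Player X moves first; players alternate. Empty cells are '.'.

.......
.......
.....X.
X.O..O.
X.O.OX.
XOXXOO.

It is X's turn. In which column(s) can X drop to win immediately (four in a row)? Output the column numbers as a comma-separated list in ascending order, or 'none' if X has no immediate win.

col 0: drop X → WIN!
col 1: drop X → no win
col 2: drop X → no win
col 3: drop X → no win
col 4: drop X → no win
col 5: drop X → no win
col 6: drop X → no win

Answer: 0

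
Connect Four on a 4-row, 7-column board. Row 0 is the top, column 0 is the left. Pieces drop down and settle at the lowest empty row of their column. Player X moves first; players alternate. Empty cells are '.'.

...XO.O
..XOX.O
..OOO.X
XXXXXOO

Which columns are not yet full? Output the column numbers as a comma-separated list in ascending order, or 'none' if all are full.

Answer: 0,1,2,5

Derivation:
col 0: top cell = '.' → open
col 1: top cell = '.' → open
col 2: top cell = '.' → open
col 3: top cell = 'X' → FULL
col 4: top cell = 'O' → FULL
col 5: top cell = '.' → open
col 6: top cell = 'O' → FULL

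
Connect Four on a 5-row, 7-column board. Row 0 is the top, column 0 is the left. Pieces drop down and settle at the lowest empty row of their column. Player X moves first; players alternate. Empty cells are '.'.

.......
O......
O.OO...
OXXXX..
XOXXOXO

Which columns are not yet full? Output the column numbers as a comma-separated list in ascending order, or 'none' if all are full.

Answer: 0,1,2,3,4,5,6

Derivation:
col 0: top cell = '.' → open
col 1: top cell = '.' → open
col 2: top cell = '.' → open
col 3: top cell = '.' → open
col 4: top cell = '.' → open
col 5: top cell = '.' → open
col 6: top cell = '.' → open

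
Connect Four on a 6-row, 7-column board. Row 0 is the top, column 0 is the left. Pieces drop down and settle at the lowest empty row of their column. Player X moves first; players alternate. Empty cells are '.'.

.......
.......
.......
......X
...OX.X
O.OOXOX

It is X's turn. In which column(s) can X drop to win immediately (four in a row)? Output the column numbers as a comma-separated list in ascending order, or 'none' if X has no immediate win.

Answer: 6

Derivation:
col 0: drop X → no win
col 1: drop X → no win
col 2: drop X → no win
col 3: drop X → no win
col 4: drop X → no win
col 5: drop X → no win
col 6: drop X → WIN!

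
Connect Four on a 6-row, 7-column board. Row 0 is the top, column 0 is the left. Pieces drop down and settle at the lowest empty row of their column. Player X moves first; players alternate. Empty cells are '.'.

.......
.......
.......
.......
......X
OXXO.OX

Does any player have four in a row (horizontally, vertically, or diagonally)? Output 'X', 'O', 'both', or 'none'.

none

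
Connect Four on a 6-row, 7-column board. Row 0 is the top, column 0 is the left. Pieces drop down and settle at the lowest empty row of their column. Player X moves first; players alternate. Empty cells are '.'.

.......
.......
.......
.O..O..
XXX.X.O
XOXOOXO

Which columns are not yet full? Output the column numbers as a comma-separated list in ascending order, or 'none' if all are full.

col 0: top cell = '.' → open
col 1: top cell = '.' → open
col 2: top cell = '.' → open
col 3: top cell = '.' → open
col 4: top cell = '.' → open
col 5: top cell = '.' → open
col 6: top cell = '.' → open

Answer: 0,1,2,3,4,5,6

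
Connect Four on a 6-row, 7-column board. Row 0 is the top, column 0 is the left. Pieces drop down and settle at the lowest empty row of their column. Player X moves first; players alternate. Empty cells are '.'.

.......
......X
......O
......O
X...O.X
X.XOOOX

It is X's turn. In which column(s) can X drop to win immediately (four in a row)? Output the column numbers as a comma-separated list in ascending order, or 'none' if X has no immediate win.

col 0: drop X → no win
col 1: drop X → no win
col 2: drop X → no win
col 3: drop X → no win
col 4: drop X → no win
col 5: drop X → no win
col 6: drop X → no win

Answer: none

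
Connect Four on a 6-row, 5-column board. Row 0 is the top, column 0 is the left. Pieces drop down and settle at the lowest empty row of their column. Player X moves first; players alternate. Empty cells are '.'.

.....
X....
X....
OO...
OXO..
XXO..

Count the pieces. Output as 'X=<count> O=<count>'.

X=5 O=5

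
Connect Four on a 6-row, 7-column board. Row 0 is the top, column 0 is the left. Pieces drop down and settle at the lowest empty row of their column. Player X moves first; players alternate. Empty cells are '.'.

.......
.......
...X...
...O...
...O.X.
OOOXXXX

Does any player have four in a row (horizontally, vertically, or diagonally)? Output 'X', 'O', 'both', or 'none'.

X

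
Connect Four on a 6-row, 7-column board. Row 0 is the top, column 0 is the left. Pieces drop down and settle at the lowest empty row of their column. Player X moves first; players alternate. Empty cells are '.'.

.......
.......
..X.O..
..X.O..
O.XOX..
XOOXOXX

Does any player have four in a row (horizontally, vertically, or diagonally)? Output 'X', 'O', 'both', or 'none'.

none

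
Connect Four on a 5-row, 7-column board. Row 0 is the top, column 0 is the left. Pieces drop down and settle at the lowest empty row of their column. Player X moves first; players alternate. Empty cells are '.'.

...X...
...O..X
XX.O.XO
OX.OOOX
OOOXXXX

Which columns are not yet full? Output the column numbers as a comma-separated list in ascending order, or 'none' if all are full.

col 0: top cell = '.' → open
col 1: top cell = '.' → open
col 2: top cell = '.' → open
col 3: top cell = 'X' → FULL
col 4: top cell = '.' → open
col 5: top cell = '.' → open
col 6: top cell = '.' → open

Answer: 0,1,2,4,5,6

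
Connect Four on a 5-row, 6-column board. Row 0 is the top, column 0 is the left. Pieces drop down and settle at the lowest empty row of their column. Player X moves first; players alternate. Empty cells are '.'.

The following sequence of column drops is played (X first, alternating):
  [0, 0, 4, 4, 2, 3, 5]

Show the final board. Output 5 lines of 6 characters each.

Answer: ......
......
......
O...O.
X.XOXX

Derivation:
Move 1: X drops in col 0, lands at row 4
Move 2: O drops in col 0, lands at row 3
Move 3: X drops in col 4, lands at row 4
Move 4: O drops in col 4, lands at row 3
Move 5: X drops in col 2, lands at row 4
Move 6: O drops in col 3, lands at row 4
Move 7: X drops in col 5, lands at row 4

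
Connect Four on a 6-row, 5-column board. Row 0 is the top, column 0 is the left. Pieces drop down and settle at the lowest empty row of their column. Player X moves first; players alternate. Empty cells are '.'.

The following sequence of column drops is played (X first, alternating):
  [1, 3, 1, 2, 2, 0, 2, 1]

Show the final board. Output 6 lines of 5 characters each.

Move 1: X drops in col 1, lands at row 5
Move 2: O drops in col 3, lands at row 5
Move 3: X drops in col 1, lands at row 4
Move 4: O drops in col 2, lands at row 5
Move 5: X drops in col 2, lands at row 4
Move 6: O drops in col 0, lands at row 5
Move 7: X drops in col 2, lands at row 3
Move 8: O drops in col 1, lands at row 3

Answer: .....
.....
.....
.OX..
.XX..
OXOO.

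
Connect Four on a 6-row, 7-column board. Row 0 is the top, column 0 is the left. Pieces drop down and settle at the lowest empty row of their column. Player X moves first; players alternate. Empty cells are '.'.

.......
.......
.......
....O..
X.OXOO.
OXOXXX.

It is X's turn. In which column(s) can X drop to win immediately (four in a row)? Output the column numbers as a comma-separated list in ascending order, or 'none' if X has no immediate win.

col 0: drop X → no win
col 1: drop X → no win
col 2: drop X → no win
col 3: drop X → no win
col 4: drop X → no win
col 5: drop X → no win
col 6: drop X → WIN!

Answer: 6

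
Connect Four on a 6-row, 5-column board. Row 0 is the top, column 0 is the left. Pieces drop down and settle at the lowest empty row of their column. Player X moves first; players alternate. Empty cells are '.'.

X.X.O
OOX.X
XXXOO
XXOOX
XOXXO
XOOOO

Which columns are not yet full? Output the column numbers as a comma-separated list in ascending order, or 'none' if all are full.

col 0: top cell = 'X' → FULL
col 1: top cell = '.' → open
col 2: top cell = 'X' → FULL
col 3: top cell = '.' → open
col 4: top cell = 'O' → FULL

Answer: 1,3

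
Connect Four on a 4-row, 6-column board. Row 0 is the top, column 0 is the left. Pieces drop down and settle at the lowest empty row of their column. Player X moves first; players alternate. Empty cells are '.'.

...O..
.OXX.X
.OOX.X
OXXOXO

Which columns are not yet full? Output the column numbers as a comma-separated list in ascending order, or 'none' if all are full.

Answer: 0,1,2,4,5

Derivation:
col 0: top cell = '.' → open
col 1: top cell = '.' → open
col 2: top cell = '.' → open
col 3: top cell = 'O' → FULL
col 4: top cell = '.' → open
col 5: top cell = '.' → open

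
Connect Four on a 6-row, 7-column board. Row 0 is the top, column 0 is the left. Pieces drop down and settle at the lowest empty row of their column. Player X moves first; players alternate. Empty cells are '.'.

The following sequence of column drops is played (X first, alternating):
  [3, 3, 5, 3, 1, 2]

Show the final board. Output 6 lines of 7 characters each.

Answer: .......
.......
.......
...O...
...O...
.XOX.X.

Derivation:
Move 1: X drops in col 3, lands at row 5
Move 2: O drops in col 3, lands at row 4
Move 3: X drops in col 5, lands at row 5
Move 4: O drops in col 3, lands at row 3
Move 5: X drops in col 1, lands at row 5
Move 6: O drops in col 2, lands at row 5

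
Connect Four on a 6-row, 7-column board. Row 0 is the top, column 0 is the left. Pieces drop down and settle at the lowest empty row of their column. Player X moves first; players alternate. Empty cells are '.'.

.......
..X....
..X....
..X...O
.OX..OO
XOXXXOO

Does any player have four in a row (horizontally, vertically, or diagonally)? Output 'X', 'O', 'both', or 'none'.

X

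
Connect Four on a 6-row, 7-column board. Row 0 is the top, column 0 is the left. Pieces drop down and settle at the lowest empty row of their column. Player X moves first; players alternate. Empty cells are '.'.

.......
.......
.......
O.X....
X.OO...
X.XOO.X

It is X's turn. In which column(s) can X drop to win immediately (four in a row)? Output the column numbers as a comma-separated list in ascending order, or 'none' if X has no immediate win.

col 0: drop X → no win
col 1: drop X → no win
col 2: drop X → no win
col 3: drop X → no win
col 4: drop X → no win
col 5: drop X → no win
col 6: drop X → no win

Answer: none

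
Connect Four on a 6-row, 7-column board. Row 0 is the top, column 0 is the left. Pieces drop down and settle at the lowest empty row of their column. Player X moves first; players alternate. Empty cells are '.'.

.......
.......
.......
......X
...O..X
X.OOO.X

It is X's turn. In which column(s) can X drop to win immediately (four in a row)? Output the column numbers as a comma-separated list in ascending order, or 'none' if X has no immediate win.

Answer: 6

Derivation:
col 0: drop X → no win
col 1: drop X → no win
col 2: drop X → no win
col 3: drop X → no win
col 4: drop X → no win
col 5: drop X → no win
col 6: drop X → WIN!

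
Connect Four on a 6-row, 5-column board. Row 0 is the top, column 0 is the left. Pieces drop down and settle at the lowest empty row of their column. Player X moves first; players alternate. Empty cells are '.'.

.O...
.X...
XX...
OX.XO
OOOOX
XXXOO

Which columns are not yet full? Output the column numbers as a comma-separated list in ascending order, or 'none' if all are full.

col 0: top cell = '.' → open
col 1: top cell = 'O' → FULL
col 2: top cell = '.' → open
col 3: top cell = '.' → open
col 4: top cell = '.' → open

Answer: 0,2,3,4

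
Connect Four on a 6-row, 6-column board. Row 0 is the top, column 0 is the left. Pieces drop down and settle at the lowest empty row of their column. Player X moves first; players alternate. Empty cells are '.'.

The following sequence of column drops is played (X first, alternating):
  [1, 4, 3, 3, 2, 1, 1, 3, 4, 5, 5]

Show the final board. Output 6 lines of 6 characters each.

Move 1: X drops in col 1, lands at row 5
Move 2: O drops in col 4, lands at row 5
Move 3: X drops in col 3, lands at row 5
Move 4: O drops in col 3, lands at row 4
Move 5: X drops in col 2, lands at row 5
Move 6: O drops in col 1, lands at row 4
Move 7: X drops in col 1, lands at row 3
Move 8: O drops in col 3, lands at row 3
Move 9: X drops in col 4, lands at row 4
Move 10: O drops in col 5, lands at row 5
Move 11: X drops in col 5, lands at row 4

Answer: ......
......
......
.X.O..
.O.OXX
.XXXOO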